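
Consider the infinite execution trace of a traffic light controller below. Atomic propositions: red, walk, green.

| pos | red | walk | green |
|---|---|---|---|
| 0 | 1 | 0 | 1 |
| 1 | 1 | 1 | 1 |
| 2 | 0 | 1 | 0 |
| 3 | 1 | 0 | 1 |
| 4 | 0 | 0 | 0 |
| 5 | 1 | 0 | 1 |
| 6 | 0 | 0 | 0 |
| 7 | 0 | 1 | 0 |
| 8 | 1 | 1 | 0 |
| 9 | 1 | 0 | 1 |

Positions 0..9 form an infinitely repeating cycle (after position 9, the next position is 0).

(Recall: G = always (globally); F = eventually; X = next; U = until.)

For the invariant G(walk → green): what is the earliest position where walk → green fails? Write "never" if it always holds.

2

Check walk → green at each position in order: 0 ✓, 1 ✓.
At position 2 the labels are {walk}, so walk → green is false there. This is the first violation.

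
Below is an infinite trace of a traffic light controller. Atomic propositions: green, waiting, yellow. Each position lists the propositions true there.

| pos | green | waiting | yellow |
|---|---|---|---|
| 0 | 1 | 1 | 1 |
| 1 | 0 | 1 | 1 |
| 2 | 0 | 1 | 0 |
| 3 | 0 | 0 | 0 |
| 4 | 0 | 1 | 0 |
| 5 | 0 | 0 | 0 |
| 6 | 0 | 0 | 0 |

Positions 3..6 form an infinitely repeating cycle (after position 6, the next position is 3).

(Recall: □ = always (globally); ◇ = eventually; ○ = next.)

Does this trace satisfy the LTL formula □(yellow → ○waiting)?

yellow → ○waiting holds at every position 0..6, and those are all positions ever visited, so □(yellow → ○waiting) holds.
Positions where yellow holds: 0, 1.
Check ○waiting at each: 0→ok, 1→ok.

Holds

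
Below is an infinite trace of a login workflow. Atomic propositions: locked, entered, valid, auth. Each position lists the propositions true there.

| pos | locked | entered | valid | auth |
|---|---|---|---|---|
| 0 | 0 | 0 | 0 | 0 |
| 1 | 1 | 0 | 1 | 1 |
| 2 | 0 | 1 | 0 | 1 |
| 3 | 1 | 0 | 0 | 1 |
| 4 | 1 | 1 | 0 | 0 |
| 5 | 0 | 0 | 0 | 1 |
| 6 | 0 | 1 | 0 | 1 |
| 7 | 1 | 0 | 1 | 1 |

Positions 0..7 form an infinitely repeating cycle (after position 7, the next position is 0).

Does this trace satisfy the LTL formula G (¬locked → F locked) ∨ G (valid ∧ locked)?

Holds

¬locked → F locked holds at every position 0..7, and those are all positions ever visited, so G (¬locked → F locked) holds.
Positions where ¬locked holds: 0, 2, 5, 6.
Check F locked at each: 0→ok, 2→ok, 5→ok, 6→ok.
valid ∧ locked must hold at every position from 0 onward. It fails at position 0, so G (valid ∧ locked) is false.
At position 0: G (¬locked → F locked) is true; G (valid ∧ locked) is false; so G (¬locked → F locked) ∨ G (valid ∧ locked) is true.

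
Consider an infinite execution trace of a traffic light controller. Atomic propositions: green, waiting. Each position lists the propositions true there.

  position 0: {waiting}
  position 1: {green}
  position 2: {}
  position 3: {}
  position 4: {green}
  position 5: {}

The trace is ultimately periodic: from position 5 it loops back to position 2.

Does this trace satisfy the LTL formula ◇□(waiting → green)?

Holds

□(waiting → green) holds at position 1, which is reachable from 0, so ◇□(waiting → green) holds.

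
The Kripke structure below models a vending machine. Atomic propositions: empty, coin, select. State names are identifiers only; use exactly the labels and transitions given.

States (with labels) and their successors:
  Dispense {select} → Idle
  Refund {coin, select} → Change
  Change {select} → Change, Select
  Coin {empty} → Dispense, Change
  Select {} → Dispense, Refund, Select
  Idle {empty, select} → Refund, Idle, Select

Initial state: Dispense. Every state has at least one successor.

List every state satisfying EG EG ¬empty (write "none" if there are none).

{Refund, Change, Select}

States satisfying EG ¬empty: {Refund, Change, Select}.
States satisfying EG EG ¬empty: {Refund, Change, Select}.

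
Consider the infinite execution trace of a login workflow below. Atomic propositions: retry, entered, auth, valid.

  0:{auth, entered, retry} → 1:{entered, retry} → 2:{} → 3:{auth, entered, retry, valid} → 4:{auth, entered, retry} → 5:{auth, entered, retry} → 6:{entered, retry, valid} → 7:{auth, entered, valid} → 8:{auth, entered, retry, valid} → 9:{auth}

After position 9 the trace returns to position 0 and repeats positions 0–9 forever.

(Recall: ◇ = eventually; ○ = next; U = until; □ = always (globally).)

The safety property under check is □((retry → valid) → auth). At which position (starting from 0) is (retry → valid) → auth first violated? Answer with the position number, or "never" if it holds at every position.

2

Check (retry → valid) → auth at each position in order: 0 ✓, 1 ✓.
At position 2 the labels are {}, so (retry → valid) → auth is false there. This is the first violation.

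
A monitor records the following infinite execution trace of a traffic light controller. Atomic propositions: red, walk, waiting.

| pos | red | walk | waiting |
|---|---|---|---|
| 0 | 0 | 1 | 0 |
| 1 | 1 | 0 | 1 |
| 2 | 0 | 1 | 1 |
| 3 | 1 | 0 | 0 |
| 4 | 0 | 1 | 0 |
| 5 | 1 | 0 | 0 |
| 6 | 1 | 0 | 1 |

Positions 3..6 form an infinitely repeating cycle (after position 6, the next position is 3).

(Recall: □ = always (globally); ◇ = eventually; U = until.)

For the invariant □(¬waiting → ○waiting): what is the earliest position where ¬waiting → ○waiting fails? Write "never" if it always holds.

3

Check ¬waiting → ○waiting at each position in order: 0 ✓, 1 ✓, 2 ✓.
At position 3 the labels are {red} and the next position 4 has {walk}, so ¬waiting → ○waiting is false there. This is the first violation.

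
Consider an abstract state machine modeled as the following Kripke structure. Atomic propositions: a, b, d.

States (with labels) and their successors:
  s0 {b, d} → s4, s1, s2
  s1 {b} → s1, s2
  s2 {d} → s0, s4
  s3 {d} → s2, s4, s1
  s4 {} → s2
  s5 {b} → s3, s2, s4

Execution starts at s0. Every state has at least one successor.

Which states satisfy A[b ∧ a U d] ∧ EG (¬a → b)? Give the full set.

{s0}

States satisfying b ∧ a: ∅.
States satisfying d: {s0, s2, s3}.
States satisfying A[b ∧ a U d]: {s0, s2, s3}.
States satisfying ¬a → b: {s0, s1, s5}.
States satisfying EG (¬a → b): {s0, s1}.
States satisfying A[b ∧ a U d] ∧ EG (¬a → b): {s0}.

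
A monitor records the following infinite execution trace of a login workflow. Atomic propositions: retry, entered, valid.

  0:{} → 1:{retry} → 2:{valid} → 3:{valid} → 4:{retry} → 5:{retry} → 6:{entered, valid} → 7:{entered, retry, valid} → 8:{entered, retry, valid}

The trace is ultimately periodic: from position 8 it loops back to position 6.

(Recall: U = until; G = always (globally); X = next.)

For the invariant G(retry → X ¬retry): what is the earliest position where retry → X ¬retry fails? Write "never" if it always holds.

4

Check retry → X ¬retry at each position in order: 0 ✓, 1 ✓, 2 ✓, 3 ✓.
At position 4 the labels are {retry} and the next position 5 has {retry}, so retry → X ¬retry is false there. This is the first violation.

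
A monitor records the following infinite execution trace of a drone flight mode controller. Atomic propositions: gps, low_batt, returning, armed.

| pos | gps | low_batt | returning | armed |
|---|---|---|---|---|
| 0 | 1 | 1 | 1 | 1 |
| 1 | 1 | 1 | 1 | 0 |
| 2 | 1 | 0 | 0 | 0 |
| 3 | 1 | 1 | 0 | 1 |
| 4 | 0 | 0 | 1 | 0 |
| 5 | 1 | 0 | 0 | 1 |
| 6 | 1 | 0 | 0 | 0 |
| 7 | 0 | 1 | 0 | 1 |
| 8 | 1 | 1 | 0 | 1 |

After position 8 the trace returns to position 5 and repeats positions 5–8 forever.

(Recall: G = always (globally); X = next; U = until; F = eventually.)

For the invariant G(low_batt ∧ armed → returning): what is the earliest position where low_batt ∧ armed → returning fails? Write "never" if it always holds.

Check low_batt ∧ armed → returning at each position in order: 0 ✓, 1 ✓, 2 ✓.
At position 3 the labels are {armed, gps, low_batt}, so low_batt ∧ armed → returning is false there. This is the first violation.

3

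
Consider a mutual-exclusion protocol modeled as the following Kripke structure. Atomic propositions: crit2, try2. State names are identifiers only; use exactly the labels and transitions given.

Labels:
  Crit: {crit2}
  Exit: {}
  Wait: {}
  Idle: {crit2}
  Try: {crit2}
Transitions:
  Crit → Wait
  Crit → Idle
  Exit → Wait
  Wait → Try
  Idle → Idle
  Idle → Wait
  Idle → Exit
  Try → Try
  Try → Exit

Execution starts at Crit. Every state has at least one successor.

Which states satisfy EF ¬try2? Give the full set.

{Crit, Exit, Wait, Idle, Try}

States satisfying ¬try2: {Crit, Exit, Wait, Idle, Try}.
States satisfying EF ¬try2: {Crit, Exit, Wait, Idle, Try}.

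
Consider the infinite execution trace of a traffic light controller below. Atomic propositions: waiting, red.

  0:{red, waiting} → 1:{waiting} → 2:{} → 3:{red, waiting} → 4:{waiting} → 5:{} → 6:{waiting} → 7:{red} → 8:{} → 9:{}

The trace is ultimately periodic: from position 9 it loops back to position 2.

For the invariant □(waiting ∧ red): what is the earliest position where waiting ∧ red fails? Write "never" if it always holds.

1

Check waiting ∧ red at each position in order: 0 ✓.
At position 1 the labels are {waiting}, so waiting ∧ red is false there. This is the first violation.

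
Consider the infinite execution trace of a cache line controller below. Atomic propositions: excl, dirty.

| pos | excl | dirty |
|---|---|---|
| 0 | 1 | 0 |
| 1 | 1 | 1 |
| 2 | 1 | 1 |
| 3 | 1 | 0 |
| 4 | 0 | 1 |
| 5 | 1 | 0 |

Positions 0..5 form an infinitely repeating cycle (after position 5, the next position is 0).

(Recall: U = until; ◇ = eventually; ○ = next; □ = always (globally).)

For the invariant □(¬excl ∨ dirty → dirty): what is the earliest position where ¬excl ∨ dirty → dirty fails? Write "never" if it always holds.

¬excl ∨ dirty → dirty holds at every position 0..5, and those are all the positions the trace ever visits, so the invariant □(¬excl ∨ dirty → dirty) is never violated.

never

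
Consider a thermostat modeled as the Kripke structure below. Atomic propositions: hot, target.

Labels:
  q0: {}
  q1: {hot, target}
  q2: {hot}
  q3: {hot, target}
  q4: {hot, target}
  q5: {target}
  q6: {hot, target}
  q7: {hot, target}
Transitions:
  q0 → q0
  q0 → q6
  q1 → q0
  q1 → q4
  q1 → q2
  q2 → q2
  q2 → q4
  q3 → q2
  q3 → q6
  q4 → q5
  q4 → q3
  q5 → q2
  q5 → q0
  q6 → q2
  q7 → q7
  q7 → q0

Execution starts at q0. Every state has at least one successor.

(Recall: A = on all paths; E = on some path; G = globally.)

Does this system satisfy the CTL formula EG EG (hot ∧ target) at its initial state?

Does not hold

States satisfying EG (hot ∧ target): {q7}.
States satisfying EG EG (hot ∧ target): {q7}.
No suitable path/successor from q0 witnesses the formula.
q0 ∉ Sat(EG EG (hot ∧ target)).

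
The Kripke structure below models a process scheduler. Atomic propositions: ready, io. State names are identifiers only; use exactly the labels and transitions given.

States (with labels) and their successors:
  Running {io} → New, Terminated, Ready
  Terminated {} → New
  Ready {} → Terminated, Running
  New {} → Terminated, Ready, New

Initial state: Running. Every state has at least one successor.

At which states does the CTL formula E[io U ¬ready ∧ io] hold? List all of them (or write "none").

States satisfying io: {Running}.
States satisfying ¬ready ∧ io: {Running}.
States satisfying E[io U ¬ready ∧ io]: {Running}.

{Running}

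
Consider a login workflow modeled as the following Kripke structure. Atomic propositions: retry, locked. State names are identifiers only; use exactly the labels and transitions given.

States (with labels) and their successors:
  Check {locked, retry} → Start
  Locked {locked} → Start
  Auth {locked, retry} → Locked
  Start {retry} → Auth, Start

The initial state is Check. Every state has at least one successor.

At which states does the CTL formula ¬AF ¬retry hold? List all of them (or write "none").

States satisfying ¬retry: {Locked}.
States satisfying AF ¬retry: {Locked, Auth}.
States satisfying ¬AF ¬retry: {Check, Start}.

{Check, Start}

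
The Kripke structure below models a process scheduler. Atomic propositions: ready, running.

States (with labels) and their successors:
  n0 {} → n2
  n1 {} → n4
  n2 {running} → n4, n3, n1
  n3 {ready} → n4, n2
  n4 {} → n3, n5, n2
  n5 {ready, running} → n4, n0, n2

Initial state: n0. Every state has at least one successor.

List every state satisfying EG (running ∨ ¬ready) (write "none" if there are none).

States satisfying running ∨ ¬ready: {n0, n1, n2, n4, n5}.
States satisfying EG (running ∨ ¬ready): {n0, n1, n2, n4, n5}.

{n0, n1, n2, n4, n5}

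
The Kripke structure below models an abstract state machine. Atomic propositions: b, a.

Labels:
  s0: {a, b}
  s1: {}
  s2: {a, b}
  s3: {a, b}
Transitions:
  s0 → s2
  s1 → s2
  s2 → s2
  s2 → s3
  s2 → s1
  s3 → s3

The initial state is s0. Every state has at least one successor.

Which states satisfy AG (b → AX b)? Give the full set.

States satisfying b → AX b: {s0, s1, s3}.
States satisfying AG (b → AX b): {s3}.

{s3}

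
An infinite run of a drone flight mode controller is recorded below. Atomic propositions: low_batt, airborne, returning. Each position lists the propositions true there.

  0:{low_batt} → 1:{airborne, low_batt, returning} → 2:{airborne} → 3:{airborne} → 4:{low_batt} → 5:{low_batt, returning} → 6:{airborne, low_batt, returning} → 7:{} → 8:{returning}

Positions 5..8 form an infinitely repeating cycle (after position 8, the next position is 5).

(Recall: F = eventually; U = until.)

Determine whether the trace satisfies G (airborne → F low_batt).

Holds

airborne → F low_batt holds at every position 0..8, and those are all positions ever visited, so G (airborne → F low_batt) holds.
Positions where airborne holds: 1, 2, 3, 6.
Check F low_batt at each: 1→ok, 2→ok, 3→ok, 6→ok.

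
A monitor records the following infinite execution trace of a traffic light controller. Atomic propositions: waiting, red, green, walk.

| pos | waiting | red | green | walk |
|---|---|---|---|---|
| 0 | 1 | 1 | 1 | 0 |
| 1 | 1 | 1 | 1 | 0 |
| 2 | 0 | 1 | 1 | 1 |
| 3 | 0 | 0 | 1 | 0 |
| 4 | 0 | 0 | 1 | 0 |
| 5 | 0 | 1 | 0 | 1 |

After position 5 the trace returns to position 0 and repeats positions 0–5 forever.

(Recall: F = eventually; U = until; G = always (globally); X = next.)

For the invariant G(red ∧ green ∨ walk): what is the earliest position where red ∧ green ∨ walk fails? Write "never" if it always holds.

Check red ∧ green ∨ walk at each position in order: 0 ✓, 1 ✓, 2 ✓.
At position 3 the labels are {green}, so red ∧ green ∨ walk is false there. This is the first violation.

3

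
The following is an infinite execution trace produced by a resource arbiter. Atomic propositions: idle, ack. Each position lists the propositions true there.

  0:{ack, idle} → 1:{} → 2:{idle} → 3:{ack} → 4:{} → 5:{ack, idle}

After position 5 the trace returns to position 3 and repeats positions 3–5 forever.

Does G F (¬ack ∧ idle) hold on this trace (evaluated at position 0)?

F (¬ack ∧ idle) must hold at every position from 0 onward. It fails at position 3, so G F (¬ack ∧ idle) is false.

Does not hold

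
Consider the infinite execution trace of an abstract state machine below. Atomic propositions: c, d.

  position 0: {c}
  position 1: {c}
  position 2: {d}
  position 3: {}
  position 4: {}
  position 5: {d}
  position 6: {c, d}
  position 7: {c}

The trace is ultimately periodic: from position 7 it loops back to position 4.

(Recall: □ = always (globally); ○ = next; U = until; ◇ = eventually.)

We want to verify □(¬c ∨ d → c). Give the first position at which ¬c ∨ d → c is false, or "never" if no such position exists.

2

Check ¬c ∨ d → c at each position in order: 0 ✓, 1 ✓.
At position 2 the labels are {d}, so ¬c ∨ d → c is false there. This is the first violation.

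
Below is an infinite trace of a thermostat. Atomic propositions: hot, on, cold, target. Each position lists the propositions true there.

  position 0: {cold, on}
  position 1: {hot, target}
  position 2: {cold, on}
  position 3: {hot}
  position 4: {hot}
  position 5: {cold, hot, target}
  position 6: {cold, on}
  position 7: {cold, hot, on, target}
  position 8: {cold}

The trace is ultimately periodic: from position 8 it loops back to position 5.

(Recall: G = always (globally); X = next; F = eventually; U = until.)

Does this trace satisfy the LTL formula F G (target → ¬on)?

G (target → ¬on) is false at every position 0..8, so it never becomes true and F G (target → ¬on) fails.

No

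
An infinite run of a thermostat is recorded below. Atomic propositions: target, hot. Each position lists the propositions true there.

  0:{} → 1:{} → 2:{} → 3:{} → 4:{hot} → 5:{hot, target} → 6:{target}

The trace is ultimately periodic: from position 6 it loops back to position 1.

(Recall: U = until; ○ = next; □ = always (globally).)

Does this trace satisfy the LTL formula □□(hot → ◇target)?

□(hot → ◇target) holds at every position 0..6, and those are all positions ever visited, so □□(hot → ◇target) holds.

Holds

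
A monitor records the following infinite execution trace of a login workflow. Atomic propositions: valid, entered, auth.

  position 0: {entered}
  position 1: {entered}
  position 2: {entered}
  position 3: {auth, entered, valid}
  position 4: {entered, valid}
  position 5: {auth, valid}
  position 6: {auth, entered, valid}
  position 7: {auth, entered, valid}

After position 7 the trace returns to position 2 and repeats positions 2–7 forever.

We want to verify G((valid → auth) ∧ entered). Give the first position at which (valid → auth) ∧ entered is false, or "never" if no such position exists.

Check (valid → auth) ∧ entered at each position in order: 0 ✓, 1 ✓, 2 ✓, 3 ✓.
At position 4 the labels are {entered, valid}, so (valid → auth) ∧ entered is false there. This is the first violation.

4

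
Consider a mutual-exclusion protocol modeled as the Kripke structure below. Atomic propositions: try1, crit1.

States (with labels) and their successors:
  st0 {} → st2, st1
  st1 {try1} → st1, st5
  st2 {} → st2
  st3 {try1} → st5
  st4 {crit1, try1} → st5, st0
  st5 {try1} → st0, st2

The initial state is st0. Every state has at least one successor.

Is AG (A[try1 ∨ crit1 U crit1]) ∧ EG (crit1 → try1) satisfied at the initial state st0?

States satisfying A[try1 ∨ crit1 U crit1]: {st4}.
States satisfying AG (A[try1 ∨ crit1 U crit1]): ∅.
States satisfying crit1 → try1: {st0, st1, st2, st3, st4, st5}.
States satisfying EG (crit1 → try1): {st0, st1, st2, st3, st4, st5}.
States satisfying AG (A[try1 ∨ crit1 U crit1]) ∧ EG (crit1 → try1): ∅.
st0 ∉ Sat(AG (A[try1 ∨ crit1 U crit1]) ∧ EG (crit1 → try1)).

No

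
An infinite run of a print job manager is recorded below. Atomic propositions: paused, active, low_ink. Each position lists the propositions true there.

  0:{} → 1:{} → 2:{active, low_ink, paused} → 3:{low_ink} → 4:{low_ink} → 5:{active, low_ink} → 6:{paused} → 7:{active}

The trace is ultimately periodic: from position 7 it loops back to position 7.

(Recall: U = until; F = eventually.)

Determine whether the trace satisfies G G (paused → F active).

G (paused → F active) holds at every position 0..7, and those are all positions ever visited, so G G (paused → F active) holds.

Holds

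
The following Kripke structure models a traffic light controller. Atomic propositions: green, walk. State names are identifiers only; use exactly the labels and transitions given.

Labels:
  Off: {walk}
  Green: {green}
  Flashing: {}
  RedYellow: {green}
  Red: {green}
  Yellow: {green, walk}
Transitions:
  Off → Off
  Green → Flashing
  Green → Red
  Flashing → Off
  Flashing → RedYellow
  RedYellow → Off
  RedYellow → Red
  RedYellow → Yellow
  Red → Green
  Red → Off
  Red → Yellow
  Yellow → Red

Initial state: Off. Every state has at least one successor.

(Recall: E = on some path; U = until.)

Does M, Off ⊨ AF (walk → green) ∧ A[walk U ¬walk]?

No

States satisfying walk → green: {Green, Flashing, RedYellow, Red, Yellow}.
States satisfying AF (walk → green): {Green, Flashing, RedYellow, Red, Yellow}.
States satisfying walk: {Off, Yellow}.
States satisfying ¬walk: {Green, Flashing, RedYellow, Red}.
States satisfying A[walk U ¬walk]: {Green, Flashing, RedYellow, Red, Yellow}.
States satisfying AF (walk → green) ∧ A[walk U ¬walk]: {Green, Flashing, RedYellow, Red, Yellow}.
Off ∉ Sat(AF (walk → green) ∧ A[walk U ¬walk]).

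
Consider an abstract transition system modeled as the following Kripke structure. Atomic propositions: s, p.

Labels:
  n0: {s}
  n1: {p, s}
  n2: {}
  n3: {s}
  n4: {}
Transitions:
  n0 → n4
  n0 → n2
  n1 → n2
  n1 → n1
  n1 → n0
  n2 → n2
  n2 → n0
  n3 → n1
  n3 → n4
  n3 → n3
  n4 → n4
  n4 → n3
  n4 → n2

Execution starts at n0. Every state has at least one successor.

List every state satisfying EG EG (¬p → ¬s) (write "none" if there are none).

States satisfying EG (¬p → ¬s): {n1, n2, n4}.
States satisfying EG EG (¬p → ¬s): {n1, n2, n4}.

{n1, n2, n4}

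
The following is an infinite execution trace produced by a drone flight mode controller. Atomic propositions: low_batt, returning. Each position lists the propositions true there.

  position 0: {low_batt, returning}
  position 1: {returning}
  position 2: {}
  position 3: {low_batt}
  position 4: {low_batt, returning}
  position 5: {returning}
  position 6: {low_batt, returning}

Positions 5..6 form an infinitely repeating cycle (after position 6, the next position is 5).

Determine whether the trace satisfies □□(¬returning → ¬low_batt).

□(¬returning → ¬low_batt) must hold at every position from 0 onward. It fails at position 0, so □□(¬returning → ¬low_batt) is false.

No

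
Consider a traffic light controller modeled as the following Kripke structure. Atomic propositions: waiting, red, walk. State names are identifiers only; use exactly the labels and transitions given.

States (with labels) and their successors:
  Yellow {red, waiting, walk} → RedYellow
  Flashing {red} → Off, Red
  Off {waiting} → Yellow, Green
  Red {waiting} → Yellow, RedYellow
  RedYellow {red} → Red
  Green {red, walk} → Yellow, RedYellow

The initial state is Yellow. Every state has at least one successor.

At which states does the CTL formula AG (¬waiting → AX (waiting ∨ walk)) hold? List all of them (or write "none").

States satisfying ¬waiting → AX (waiting ∨ walk): {Yellow, Flashing, Off, Red, RedYellow}.
States satisfying AG (¬waiting → AX (waiting ∨ walk)): {Yellow, Red, RedYellow}.

{Yellow, Red, RedYellow}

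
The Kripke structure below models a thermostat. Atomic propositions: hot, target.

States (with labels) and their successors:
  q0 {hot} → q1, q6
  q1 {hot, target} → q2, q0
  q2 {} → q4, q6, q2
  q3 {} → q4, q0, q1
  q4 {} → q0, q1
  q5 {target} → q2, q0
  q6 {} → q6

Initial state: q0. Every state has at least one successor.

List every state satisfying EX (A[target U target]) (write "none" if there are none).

States satisfying A[target U target]: {q1, q5}.
States satisfying EX (A[target U target]): {q0, q3, q4}.

{q0, q3, q4}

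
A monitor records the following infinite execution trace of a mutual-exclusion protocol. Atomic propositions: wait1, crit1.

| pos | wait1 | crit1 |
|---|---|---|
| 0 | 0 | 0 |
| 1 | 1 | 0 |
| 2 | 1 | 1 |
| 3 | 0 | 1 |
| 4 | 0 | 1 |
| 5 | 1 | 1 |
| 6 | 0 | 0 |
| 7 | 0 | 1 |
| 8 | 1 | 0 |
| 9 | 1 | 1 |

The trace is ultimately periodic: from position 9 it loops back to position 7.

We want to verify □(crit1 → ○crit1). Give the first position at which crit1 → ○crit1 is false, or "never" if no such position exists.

Check crit1 → ○crit1 at each position in order: 0 ✓, 1 ✓, 2 ✓, 3 ✓, 4 ✓.
At position 5 the labels are {crit1, wait1} and the next position 6 has {}, so crit1 → ○crit1 is false there. This is the first violation.

5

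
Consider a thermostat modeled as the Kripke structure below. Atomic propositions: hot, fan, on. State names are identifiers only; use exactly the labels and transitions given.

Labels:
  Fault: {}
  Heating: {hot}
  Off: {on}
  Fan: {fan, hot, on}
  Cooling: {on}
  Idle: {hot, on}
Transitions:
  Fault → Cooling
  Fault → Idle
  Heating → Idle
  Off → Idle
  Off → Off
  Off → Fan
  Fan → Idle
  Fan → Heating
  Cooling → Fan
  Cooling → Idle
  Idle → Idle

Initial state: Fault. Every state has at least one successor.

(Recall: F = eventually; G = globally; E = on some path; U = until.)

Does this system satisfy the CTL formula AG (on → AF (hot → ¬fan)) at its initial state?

Satisfied

States satisfying on → AF (hot → ¬fan): {Fault, Heating, Off, Fan, Cooling, Idle}.
States satisfying AG (on → AF (hot → ¬fan)): {Fault, Heating, Off, Fan, Cooling, Idle}.
Every state reachable from Fault satisfies on → AF (hot → ¬fan).
Fault ∈ Sat(AG (on → AF (hot → ¬fan))).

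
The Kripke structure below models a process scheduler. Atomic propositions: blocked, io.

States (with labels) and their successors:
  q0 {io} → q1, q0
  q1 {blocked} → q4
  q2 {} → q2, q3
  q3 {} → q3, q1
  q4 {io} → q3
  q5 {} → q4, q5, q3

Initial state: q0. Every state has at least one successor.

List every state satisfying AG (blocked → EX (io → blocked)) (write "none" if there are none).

none

States satisfying blocked → EX (io → blocked): {q0, q2, q3, q4, q5}.
States satisfying AG (blocked → EX (io → blocked)): ∅.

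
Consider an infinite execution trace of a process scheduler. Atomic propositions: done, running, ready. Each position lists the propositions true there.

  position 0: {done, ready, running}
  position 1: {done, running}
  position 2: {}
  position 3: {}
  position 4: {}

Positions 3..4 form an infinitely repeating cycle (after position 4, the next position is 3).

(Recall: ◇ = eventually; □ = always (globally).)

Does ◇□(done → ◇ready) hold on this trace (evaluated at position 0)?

Holds

□(done → ◇ready) holds at position 2, which is reachable from 0, so ◇□(done → ◇ready) holds.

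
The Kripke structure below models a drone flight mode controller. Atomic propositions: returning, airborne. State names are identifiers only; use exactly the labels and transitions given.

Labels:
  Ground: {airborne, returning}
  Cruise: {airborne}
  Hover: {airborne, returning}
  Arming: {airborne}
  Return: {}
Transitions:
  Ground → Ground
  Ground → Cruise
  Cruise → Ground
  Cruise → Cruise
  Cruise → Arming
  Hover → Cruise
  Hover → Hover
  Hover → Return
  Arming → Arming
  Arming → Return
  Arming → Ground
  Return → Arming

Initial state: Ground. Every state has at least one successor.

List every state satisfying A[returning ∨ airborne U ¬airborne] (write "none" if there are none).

{Return}

States satisfying returning ∨ airborne: {Ground, Cruise, Hover, Arming}.
States satisfying ¬airborne: {Return}.
States satisfying A[returning ∨ airborne U ¬airborne]: {Return}.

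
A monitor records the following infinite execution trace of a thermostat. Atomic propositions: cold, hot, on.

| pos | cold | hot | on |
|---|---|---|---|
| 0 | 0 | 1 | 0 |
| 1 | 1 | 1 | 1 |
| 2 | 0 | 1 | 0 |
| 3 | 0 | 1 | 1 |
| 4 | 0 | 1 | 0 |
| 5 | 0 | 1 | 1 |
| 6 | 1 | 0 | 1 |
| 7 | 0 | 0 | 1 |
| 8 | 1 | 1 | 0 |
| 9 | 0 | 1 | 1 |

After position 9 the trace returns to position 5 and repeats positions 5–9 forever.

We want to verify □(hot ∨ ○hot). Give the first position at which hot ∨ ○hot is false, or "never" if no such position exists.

Check hot ∨ ○hot at each position in order: 0 ✓, 1 ✓, 2 ✓, 3 ✓, 4 ✓, 5 ✓.
At position 6 the labels are {cold, on} and the next position 7 has {on}, so hot ∨ ○hot is false there. This is the first violation.

6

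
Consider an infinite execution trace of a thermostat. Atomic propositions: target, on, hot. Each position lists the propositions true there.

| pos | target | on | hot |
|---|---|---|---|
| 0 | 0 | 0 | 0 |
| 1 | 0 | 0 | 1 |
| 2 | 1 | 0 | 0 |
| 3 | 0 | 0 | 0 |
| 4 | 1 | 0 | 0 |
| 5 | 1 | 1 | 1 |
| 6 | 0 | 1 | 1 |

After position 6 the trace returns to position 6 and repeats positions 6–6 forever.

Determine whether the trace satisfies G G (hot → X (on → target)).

Does not hold

G (hot → X (on → target)) must hold at every position from 0 onward. It fails at position 0, so G G (hot → X (on → target)) is false.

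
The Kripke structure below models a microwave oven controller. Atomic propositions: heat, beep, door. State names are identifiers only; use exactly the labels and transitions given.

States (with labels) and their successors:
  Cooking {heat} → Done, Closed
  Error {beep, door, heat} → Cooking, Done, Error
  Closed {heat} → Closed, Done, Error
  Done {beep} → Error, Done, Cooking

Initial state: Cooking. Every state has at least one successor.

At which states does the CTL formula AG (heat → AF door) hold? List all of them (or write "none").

none

States satisfying heat → AF door: {Error, Done}.
States satisfying AG (heat → AF door): ∅.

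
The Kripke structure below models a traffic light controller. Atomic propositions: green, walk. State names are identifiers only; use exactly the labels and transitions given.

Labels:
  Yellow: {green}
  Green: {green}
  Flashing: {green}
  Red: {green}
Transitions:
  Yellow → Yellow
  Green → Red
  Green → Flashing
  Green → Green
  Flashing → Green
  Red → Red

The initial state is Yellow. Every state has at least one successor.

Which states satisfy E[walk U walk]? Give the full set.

States satisfying walk: ∅.
States satisfying E[walk U walk]: ∅.

none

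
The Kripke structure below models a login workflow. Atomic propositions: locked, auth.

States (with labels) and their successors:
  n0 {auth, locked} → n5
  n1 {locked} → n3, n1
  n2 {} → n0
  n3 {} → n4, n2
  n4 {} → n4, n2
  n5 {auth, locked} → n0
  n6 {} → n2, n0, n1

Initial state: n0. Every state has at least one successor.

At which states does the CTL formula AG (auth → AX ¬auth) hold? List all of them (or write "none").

none

States satisfying auth → AX ¬auth: {n1, n2, n3, n4, n6}.
States satisfying AG (auth → AX ¬auth): ∅.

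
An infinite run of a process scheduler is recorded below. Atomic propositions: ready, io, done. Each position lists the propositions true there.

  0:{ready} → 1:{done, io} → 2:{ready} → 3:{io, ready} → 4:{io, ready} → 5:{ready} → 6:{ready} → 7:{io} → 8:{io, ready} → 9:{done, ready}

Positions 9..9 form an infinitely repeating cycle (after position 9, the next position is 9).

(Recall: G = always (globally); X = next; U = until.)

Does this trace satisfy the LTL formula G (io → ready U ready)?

io → ready U ready must hold at every position from 0 onward. It fails at position 1, so G (io → ready U ready) is false.
Positions where io holds: 1, 3, 4, 7, 8.
Check ready U ready at each: 1→fails, 3→ok, 4→ok, 7→fails, 8→ok.

Violated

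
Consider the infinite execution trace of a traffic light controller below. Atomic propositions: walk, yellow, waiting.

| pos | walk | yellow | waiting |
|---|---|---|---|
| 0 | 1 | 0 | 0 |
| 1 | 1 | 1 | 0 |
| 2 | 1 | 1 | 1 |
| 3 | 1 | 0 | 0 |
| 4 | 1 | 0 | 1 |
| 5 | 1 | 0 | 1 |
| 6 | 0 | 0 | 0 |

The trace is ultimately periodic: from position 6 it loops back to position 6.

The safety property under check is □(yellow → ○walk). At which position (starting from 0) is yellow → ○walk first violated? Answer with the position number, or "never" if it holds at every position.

never

yellow → ○walk holds at every position 0..6, and those are all the positions the trace ever visits, so the invariant □(yellow → ○walk) is never violated.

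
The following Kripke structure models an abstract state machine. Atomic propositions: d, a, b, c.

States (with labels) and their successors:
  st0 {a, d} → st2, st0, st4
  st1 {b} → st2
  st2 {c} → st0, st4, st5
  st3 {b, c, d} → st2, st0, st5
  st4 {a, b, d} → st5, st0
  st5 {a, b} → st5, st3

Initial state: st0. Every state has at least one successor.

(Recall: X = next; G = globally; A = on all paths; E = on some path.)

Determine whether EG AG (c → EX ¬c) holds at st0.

States satisfying AG (c → EX ¬c): {st0, st1, st2, st3, st4, st5}.
States satisfying EG AG (c → EX ¬c): {st0, st1, st2, st3, st4, st5}.
st0 ∈ Sat(EG AG (c → EX ¬c)).

Yes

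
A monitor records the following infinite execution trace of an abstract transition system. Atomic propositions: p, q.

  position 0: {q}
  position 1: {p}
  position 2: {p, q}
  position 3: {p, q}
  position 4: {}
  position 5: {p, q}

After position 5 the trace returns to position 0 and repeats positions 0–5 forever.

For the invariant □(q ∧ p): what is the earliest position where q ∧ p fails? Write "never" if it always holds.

0

At position 0 the labels are {q}, so q ∧ p is false there. This is the first violation.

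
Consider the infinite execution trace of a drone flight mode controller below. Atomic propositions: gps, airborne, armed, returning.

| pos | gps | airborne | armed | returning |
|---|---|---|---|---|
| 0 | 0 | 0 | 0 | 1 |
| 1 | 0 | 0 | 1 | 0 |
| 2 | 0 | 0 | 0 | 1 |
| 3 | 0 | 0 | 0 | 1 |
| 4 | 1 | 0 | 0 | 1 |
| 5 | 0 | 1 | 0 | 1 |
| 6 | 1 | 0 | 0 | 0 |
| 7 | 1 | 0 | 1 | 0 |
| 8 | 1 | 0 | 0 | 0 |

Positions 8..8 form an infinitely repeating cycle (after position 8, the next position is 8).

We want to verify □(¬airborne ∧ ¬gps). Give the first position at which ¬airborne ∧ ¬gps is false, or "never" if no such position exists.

4

Check ¬airborne ∧ ¬gps at each position in order: 0 ✓, 1 ✓, 2 ✓, 3 ✓.
At position 4 the labels are {gps, returning}, so ¬airborne ∧ ¬gps is false there. This is the first violation.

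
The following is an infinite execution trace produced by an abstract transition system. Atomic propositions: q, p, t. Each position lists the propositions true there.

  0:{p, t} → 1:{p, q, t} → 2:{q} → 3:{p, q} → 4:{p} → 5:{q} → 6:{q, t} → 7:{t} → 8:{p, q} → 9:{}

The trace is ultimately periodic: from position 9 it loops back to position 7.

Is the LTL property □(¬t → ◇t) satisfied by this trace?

Holds

¬t → ◇t holds at every position 0..9, and those are all positions ever visited, so □(¬t → ◇t) holds.
Positions where ¬t holds: 2, 3, 4, 5, 8, 9.
Check ◇t at each: 2→ok, 3→ok, 4→ok, 5→ok, 8→ok, 9→ok.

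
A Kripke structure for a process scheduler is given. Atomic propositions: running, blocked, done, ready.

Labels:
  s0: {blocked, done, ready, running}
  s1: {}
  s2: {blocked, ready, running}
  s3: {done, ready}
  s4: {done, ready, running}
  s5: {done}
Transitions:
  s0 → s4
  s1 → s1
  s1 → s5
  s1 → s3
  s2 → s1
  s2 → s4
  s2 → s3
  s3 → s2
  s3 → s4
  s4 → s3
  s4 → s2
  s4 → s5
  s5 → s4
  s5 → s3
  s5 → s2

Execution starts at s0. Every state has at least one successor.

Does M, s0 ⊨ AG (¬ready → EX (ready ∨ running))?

Holds

States satisfying ¬ready → EX (ready ∨ running): {s0, s1, s2, s3, s4, s5}.
States satisfying AG (¬ready → EX (ready ∨ running)): {s0, s1, s2, s3, s4, s5}.
Every state reachable from s0 satisfies ¬ready → EX (ready ∨ running).
s0 ∈ Sat(AG (¬ready → EX (ready ∨ running))).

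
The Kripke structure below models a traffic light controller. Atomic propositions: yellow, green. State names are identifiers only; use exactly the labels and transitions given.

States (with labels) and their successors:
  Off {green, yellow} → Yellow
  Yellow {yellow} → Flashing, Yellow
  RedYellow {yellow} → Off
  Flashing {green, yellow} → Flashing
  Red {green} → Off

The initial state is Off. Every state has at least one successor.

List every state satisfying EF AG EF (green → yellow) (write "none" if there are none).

{Off, Yellow, RedYellow, Flashing, Red}

States satisfying AG EF (green → yellow): {Off, Yellow, RedYellow, Flashing, Red}.
States satisfying EF AG EF (green → yellow): {Off, Yellow, RedYellow, Flashing, Red}.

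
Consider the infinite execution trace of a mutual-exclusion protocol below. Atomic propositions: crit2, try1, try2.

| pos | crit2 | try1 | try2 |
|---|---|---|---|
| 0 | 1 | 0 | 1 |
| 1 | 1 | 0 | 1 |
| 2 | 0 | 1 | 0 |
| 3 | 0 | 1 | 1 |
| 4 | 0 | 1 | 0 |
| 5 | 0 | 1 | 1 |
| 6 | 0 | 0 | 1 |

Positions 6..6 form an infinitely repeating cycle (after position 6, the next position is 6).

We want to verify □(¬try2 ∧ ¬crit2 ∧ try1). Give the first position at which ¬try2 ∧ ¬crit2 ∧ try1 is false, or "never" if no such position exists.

0

At position 0 the labels are {crit2, try2}, so ¬try2 ∧ ¬crit2 ∧ try1 is false there. This is the first violation.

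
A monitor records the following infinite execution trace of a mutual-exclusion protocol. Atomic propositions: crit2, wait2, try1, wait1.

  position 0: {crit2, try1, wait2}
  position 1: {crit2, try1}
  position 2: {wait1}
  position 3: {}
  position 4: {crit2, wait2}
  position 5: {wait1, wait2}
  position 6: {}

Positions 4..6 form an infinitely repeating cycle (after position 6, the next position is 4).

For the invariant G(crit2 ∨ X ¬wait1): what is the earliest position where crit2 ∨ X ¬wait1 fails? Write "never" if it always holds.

never

crit2 ∨ X ¬wait1 holds at every position 0..6, and those are all the positions the trace ever visits, so the invariant G(crit2 ∨ X ¬wait1) is never violated.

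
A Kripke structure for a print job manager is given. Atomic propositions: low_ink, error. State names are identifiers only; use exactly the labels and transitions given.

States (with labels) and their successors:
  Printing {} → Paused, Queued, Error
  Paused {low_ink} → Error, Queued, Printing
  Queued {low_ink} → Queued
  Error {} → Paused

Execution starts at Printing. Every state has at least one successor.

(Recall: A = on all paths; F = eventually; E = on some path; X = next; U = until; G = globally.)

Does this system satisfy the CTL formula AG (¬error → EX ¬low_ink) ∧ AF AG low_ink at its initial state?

States satisfying ¬error → EX ¬low_ink: {Printing, Paused}.
States satisfying AG (¬error → EX ¬low_ink): ∅.
States satisfying AG low_ink: {Queued}.
States satisfying AF AG low_ink: {Queued}.
States satisfying AG (¬error → EX ¬low_ink) ∧ AF AG low_ink: ∅.
Printing ∉ Sat(AG (¬error → EX ¬low_ink) ∧ AF AG low_ink).

No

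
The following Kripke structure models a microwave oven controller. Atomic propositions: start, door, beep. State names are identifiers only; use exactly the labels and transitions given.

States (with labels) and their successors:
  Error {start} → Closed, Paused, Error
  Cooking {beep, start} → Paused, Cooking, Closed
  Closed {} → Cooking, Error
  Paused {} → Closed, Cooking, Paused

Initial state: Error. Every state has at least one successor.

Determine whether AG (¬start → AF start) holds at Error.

States satisfying ¬start → AF start: {Error, Cooking, Closed}.
States satisfying AG (¬start → AF start): ∅.
Paused is reachable from Error and violates ¬start → AF start, so AG fails at Error.
Error ∉ Sat(AG (¬start → AF start)).

Violated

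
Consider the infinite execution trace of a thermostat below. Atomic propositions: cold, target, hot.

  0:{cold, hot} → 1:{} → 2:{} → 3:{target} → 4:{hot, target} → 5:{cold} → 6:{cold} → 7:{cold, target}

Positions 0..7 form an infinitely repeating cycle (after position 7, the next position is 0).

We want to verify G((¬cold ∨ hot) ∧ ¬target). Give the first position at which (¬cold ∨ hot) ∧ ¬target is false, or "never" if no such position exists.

Check (¬cold ∨ hot) ∧ ¬target at each position in order: 0 ✓, 1 ✓, 2 ✓.
At position 3 the labels are {target}, so (¬cold ∨ hot) ∧ ¬target is false there. This is the first violation.

3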